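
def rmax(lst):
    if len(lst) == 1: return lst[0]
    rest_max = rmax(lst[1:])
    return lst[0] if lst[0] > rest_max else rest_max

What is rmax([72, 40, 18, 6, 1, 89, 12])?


rmax([72, 40, 18, 6, 1, 89, 12]): compare 72 with rmax([40, 18, 6, 1, 89, 12])
rmax([40, 18, 6, 1, 89, 12]): compare 40 with rmax([18, 6, 1, 89, 12])
rmax([18, 6, 1, 89, 12]): compare 18 with rmax([6, 1, 89, 12])
rmax([6, 1, 89, 12]): compare 6 with rmax([1, 89, 12])
rmax([1, 89, 12]): compare 1 with rmax([89, 12])
rmax([89, 12]): compare 89 with rmax([12])
rmax([12]) = 12  (base case)
Compare 89 with 12 -> 89
Compare 1 with 89 -> 89
Compare 6 with 89 -> 89
Compare 18 with 89 -> 89
Compare 40 with 89 -> 89
Compare 72 with 89 -> 89

89


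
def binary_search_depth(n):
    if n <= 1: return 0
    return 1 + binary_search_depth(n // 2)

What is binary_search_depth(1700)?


1700 / 2 = 850
850 / 2 = 425
425 / 2 = 212
212 / 2 = 106
106 / 2 = 53
53 / 2 = 26
26 / 2 = 13
13 / 2 = 6
6 / 2 = 3
3 / 2 = 1
Reached 1 after 10 halvings

10


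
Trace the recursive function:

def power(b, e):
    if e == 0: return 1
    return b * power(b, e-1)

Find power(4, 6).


power(4, 6)
= 4 * power(4, 5)
= 4 * 4 * power(4, 4)
= 4 * 4 * 4 * power(4, 3)
= 4 * 4 * 4 * 4 * power(4, 2)
= 4 * 4 * 4 * 4 * 4 * power(4, 1)
= 4 * 4 * 4 * 4 * 4 * 4 * power(4, 0)
= 4 * 4 * 4 * 4 * 4 * 4 * 1
= 4096

4096


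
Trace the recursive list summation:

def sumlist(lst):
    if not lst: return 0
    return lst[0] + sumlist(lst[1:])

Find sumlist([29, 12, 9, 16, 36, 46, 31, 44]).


sumlist([29, 12, 9, 16, 36, 46, 31, 44]) = 29 + sumlist([12, 9, 16, 36, 46, 31, 44])
sumlist([12, 9, 16, 36, 46, 31, 44]) = 12 + sumlist([9, 16, 36, 46, 31, 44])
sumlist([9, 16, 36, 46, 31, 44]) = 9 + sumlist([16, 36, 46, 31, 44])
sumlist([16, 36, 46, 31, 44]) = 16 + sumlist([36, 46, 31, 44])
sumlist([36, 46, 31, 44]) = 36 + sumlist([46, 31, 44])
sumlist([46, 31, 44]) = 46 + sumlist([31, 44])
sumlist([31, 44]) = 31 + sumlist([44])
sumlist([44]) = 44 + sumlist([])
sumlist([]) = 0  (base case)
Total: 29 + 12 + 9 + 16 + 36 + 46 + 31 + 44 + 0 = 223

223


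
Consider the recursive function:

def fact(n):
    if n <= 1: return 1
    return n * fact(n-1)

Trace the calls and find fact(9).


fact(9)
= 9 * fact(8)
= 9 * 8 * fact(7)
= 9 * 8 * 7 * fact(6)
= 9 * 8 * 7 * 6 * fact(5)
= 9 * 8 * 7 * 6 * 5 * fact(4)
= 9 * 8 * 7 * 6 * 5 * 4 * fact(3)
= 9 * 8 * 7 * 6 * 5 * 4 * 3 * fact(2)
= 9 * 8 * 7 * 6 * 5 * 4 * 3 * 2 * fact(1)
= 9 * 8 * 7 * 6 * 5 * 4 * 3 * 2 * 1
= 362880

362880


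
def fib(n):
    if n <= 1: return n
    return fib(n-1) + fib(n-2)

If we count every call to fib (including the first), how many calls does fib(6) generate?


Let C(n) = total calls for fib(n)
C(0) = 1, C(1) = 1
C(2) = 1 + C(1) + C(0) = 1 + 1 + 1 = 3
C(3) = 1 + C(2) + C(1) = 1 + 3 + 1 = 5
C(4) = 1 + C(3) + C(2) = 1 + 5 + 3 = 9
C(5) = 1 + C(4) + C(3) = 1 + 9 + 5 = 15
C(6) = 1 + C(5) + C(4) = 1 + 15 + 9 = 25

25


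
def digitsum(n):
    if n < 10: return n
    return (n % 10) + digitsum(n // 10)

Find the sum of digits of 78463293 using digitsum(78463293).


digitsum(78463293) = 3 + digitsum(7846329)
digitsum(7846329) = 9 + digitsum(784632)
digitsum(784632) = 2 + digitsum(78463)
digitsum(78463) = 3 + digitsum(7846)
digitsum(7846) = 6 + digitsum(784)
digitsum(784) = 4 + digitsum(78)
digitsum(78) = 8 + digitsum(7)
digitsum(7) = 7  (base case)
Total: 3 + 9 + 2 + 3 + 6 + 4 + 8 + 7 = 42

42


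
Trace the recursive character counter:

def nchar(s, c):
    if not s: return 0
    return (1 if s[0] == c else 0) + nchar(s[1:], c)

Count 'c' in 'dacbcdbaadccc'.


s[0]='d' != 'c' -> 0
s[0]='a' != 'c' -> 0
s[0]='c' == 'c' -> 1
s[0]='b' != 'c' -> 0
s[0]='c' == 'c' -> 1
s[0]='d' != 'c' -> 0
s[0]='b' != 'c' -> 0
s[0]='a' != 'c' -> 0
s[0]='a' != 'c' -> 0
s[0]='d' != 'c' -> 0
s[0]='c' == 'c' -> 1
s[0]='c' == 'c' -> 1
s[0]='c' == 'c' -> 1
Sum: 0 + 0 + 1 + 0 + 1 + 0 + 0 + 0 + 0 + 0 + 1 + 1 + 1 = 5

5


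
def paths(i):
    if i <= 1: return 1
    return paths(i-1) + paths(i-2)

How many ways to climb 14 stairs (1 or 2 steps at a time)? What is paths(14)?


Building up from base cases:
paths(0) = 1
paths(1) = 1
paths(2) = paths(1) + paths(0) = 1 + 1 = 2
paths(3) = paths(2) + paths(1) = 2 + 1 = 3
paths(4) = paths(3) + paths(2) = 3 + 2 = 5
paths(5) = paths(4) + paths(3) = 5 + 3 = 8
paths(6) = paths(5) + paths(4) = 8 + 5 = 13
paths(7) = paths(6) + paths(5) = 13 + 8 = 21
paths(8) = paths(7) + paths(6) = 21 + 13 = 34
paths(9) = paths(8) + paths(7) = 34 + 21 = 55
paths(10) = paths(9) + paths(8) = 55 + 34 = 89
paths(11) = paths(10) + paths(9) = 89 + 55 = 144
paths(12) = paths(11) + paths(10) = 144 + 89 = 233
paths(13) = paths(12) + paths(11) = 233 + 144 = 377
paths(14) = paths(13) + paths(12) = 377 + 233 = 610

610


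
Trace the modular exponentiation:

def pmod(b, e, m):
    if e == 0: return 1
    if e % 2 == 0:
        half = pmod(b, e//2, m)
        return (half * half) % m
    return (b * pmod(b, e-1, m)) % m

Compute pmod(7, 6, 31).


pmod(7, 6, 31): e is even, compute pmod(7, 3, 31)
  pmod(7, 3, 31): e is odd, compute pmod(7, 2, 31)
    pmod(7, 2, 31): e is even, compute pmod(7, 1, 31)
      pmod(7, 1, 31): e is odd, compute pmod(7, 0, 31)
        pmod(7, 0, 31) = 1
      (7 * 1) % 31 = 7
    half=7, (7*7) % 31 = 18
  (7 * 18) % 31 = 2
half=2, (2*2) % 31 = 4

4


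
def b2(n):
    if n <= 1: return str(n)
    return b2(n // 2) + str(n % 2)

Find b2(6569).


b2(6569) = b2(3284) + '1'
b2(3284) = b2(1642) + '0'
b2(1642) = b2(821) + '0'
b2(821) = b2(410) + '1'
b2(410) = b2(205) + '0'
b2(205) = b2(102) + '1'
b2(102) = b2(51) + '0'
b2(51) = b2(25) + '1'
b2(25) = b2(12) + '1'
b2(12) = b2(6) + '0'
b2(6) = b2(3) + '0'
b2(3) = b2(1) + '1'
b2(1) = '1'  (base case)
Concatenating: '1' + '1' + '0' + '0' + '1' + '1' + '0' + '1' + '0' + '1' + '0' + '0' + '1' = '1100110101001'

1100110101001


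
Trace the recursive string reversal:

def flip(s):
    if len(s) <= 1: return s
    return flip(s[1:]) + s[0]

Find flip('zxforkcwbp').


flip('zxforkcwbp') = flip('xforkcwbp') + 'z'
flip('xforkcwbp') = flip('forkcwbp') + 'x'
flip('forkcwbp') = flip('orkcwbp') + 'f'
flip('orkcwbp') = flip('rkcwbp') + 'o'
flip('rkcwbp') = flip('kcwbp') + 'r'
flip('kcwbp') = flip('cwbp') + 'k'
flip('cwbp') = flip('wbp') + 'c'
flip('wbp') = flip('bp') + 'w'
flip('bp') = flip('p') + 'b'
flip('p') = 'p'  (base case)
Concatenating: 'p' + 'b' + 'w' + 'c' + 'k' + 'r' + 'o' + 'f' + 'x' + 'z' = 'pbwckrofxz'

pbwckrofxz


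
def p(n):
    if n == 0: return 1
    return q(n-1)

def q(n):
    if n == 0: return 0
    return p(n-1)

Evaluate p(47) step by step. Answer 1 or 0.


p(47) = q(46)
q(46) = p(45)
p(45) = q(44)
q(44) = p(43)
p(43) = q(42)
q(42) = p(41)
p(41) = q(40)
q(40) = p(39)
p(39) = q(38)
q(38) = p(37)
p(37) = q(36)
q(36) = p(35)
p(35) = q(34)
q(34) = p(33)
p(33) = q(32)
q(32) = p(31)
p(31) = q(30)
q(30) = p(29)
p(29) = q(28)
q(28) = p(27)
p(27) = q(26)
q(26) = p(25)
p(25) = q(24)
q(24) = p(23)
p(23) = q(22)
q(22) = p(21)
p(21) = q(20)
q(20) = p(19)
p(19) = q(18)
q(18) = p(17)
p(17) = q(16)
q(16) = p(15)
p(15) = q(14)
q(14) = p(13)
p(13) = q(12)
q(12) = p(11)
p(11) = q(10)
q(10) = p(9)
p(9) = q(8)
q(8) = p(7)
p(7) = q(6)
q(6) = p(5)
p(5) = q(4)
q(4) = p(3)
p(3) = q(2)
q(2) = p(1)
p(1) = q(0)
q(0) = 0  (base case)
Result: 0

0


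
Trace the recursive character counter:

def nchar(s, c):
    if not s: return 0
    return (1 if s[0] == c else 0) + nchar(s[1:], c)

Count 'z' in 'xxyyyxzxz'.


s[0]='x' != 'z' -> 0
s[0]='x' != 'z' -> 0
s[0]='y' != 'z' -> 0
s[0]='y' != 'z' -> 0
s[0]='y' != 'z' -> 0
s[0]='x' != 'z' -> 0
s[0]='z' == 'z' -> 1
s[0]='x' != 'z' -> 0
s[0]='z' == 'z' -> 1
Sum: 0 + 0 + 0 + 0 + 0 + 0 + 1 + 0 + 1 = 2

2


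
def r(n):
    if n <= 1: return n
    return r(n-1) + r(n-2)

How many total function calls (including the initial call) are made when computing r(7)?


Let C(n) = total calls for r(n)
C(0) = 1, C(1) = 1
C(2) = 1 + C(1) + C(0) = 1 + 1 + 1 = 3
C(3) = 1 + C(2) + C(1) = 1 + 3 + 1 = 5
C(4) = 1 + C(3) + C(2) = 1 + 5 + 3 = 9
C(5) = 1 + C(4) + C(3) = 1 + 9 + 5 = 15
C(6) = 1 + C(5) + C(4) = 1 + 15 + 9 = 25
C(7) = 1 + C(6) + C(5) = 1 + 25 + 15 = 41

41


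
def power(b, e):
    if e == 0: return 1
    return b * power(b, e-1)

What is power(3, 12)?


power(3, 12)
= 3 * power(3, 11)
= 3 * 3 * power(3, 10)
= 3 * 3 * 3 * power(3, 9)
= 3 * 3 * 3 * 3 * power(3, 8)
= 3 * 3 * 3 * 3 * 3 * power(3, 7)
= 3 * 3 * 3 * 3 * 3 * 3 * power(3, 6)
= 3 * 3 * 3 * 3 * 3 * 3 * 3 * power(3, 5)
= 3 * 3 * 3 * 3 * 3 * 3 * 3 * 3 * power(3, 4)
= 3 * 3 * 3 * 3 * 3 * 3 * 3 * 3 * 3 * power(3, 3)
= 3 * 3 * 3 * 3 * 3 * 3 * 3 * 3 * 3 * 3 * power(3, 2)
= 3 * 3 * 3 * 3 * 3 * 3 * 3 * 3 * 3 * 3 * 3 * power(3, 1)
= 3 * 3 * 3 * 3 * 3 * 3 * 3 * 3 * 3 * 3 * 3 * 3 * power(3, 0)
= 3 * 3 * 3 * 3 * 3 * 3 * 3 * 3 * 3 * 3 * 3 * 3 * 1
= 531441

531441


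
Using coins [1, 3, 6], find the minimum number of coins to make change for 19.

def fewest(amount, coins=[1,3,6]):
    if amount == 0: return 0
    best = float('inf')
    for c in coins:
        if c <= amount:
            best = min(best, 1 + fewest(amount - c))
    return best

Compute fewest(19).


Building up with DP:
fewest(0) = 0
fewest(1) = min(1+fewest(0)=1+0=1) = 1
fewest(2) = min(1+fewest(1)=1+1=2) = 2
fewest(3) = min(1+fewest(2)=1+2=3, 1+fewest(0)=1+0=1) = 1
fewest(4) = min(1+fewest(3)=1+1=2, 1+fewest(1)=1+1=2) = 2
fewest(5) = min(1+fewest(4)=1+2=3, 1+fewest(2)=1+2=3) = 3
fewest(6) = min(1+fewest(5)=1+3=4, 1+fewest(3)=1+1=2, 1+fewest(0)=1+0=1) = 1
fewest(7) = min(1+fewest(6)=1+1=2, 1+fewest(4)=1+2=3, 1+fewest(1)=1+1=2) = 2
fewest(8) = min(1+fewest(7)=1+2=3, 1+fewest(5)=1+3=4, 1+fewest(2)=1+2=3) = 3
fewest(9) = min(1+fewest(8)=1+3=4, 1+fewest(6)=1+1=2, 1+fewest(3)=1+1=2) = 2
fewest(10) = min(1+fewest(9)=1+2=3, 1+fewest(7)=1+2=3, 1+fewest(4)=1+2=3) = 3
fewest(11) = min(1+fewest(10)=1+3=4, 1+fewest(8)=1+3=4, 1+fewest(5)=1+3=4) = 4
fewest(12) = min(1+fewest(11)=1+4=5, 1+fewest(9)=1+2=3, 1+fewest(6)=1+1=2) = 2
fewest(13) = min(1+fewest(12)=1+2=3, 1+fewest(10)=1+3=4, 1+fewest(7)=1+2=3) = 3
fewest(14) = min(1+fewest(13)=1+3=4, 1+fewest(11)=1+4=5, 1+fewest(8)=1+3=4) = 4
fewest(15) = min(1+fewest(14)=1+4=5, 1+fewest(12)=1+2=3, 1+fewest(9)=1+2=3) = 3
fewest(16) = min(1+fewest(15)=1+3=4, 1+fewest(13)=1+3=4, 1+fewest(10)=1+3=4) = 4
fewest(17) = min(1+fewest(16)=1+4=5, 1+fewest(14)=1+4=5, 1+fewest(11)=1+4=5) = 5
fewest(18) = min(1+fewest(17)=1+5=6, 1+fewest(15)=1+3=4, 1+fewest(12)=1+2=3) = 3
fewest(19) = min(1+fewest(18)=1+3=4, 1+fewest(16)=1+4=5, 1+fewest(13)=1+3=4) = 4

4


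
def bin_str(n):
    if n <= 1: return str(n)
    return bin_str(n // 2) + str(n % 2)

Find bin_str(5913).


bin_str(5913) = bin_str(2956) + '1'
bin_str(2956) = bin_str(1478) + '0'
bin_str(1478) = bin_str(739) + '0'
bin_str(739) = bin_str(369) + '1'
bin_str(369) = bin_str(184) + '1'
bin_str(184) = bin_str(92) + '0'
bin_str(92) = bin_str(46) + '0'
bin_str(46) = bin_str(23) + '0'
bin_str(23) = bin_str(11) + '1'
bin_str(11) = bin_str(5) + '1'
bin_str(5) = bin_str(2) + '1'
bin_str(2) = bin_str(1) + '0'
bin_str(1) = '1'  (base case)
Concatenating: '1' + '0' + '1' + '1' + '1' + '0' + '0' + '0' + '1' + '1' + '0' + '0' + '1' = '1011100011001'

1011100011001


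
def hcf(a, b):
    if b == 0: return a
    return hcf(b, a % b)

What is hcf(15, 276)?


hcf(15, 276) = hcf(276, 15)
hcf(276, 15) = hcf(15, 6)
hcf(15, 6) = hcf(6, 3)
hcf(6, 3) = hcf(3, 0)
hcf(3, 0) = 3  (base case)

3


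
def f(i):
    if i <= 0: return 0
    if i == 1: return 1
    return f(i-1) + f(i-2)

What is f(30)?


Computing f(30) bottom-up:
f(0) = 0
f(1) = 1
f(2) = f(1) + f(0) = 1 + 0 = 1
f(3) = f(2) + f(1) = 1 + 1 = 2
f(4) = f(3) + f(2) = 2 + 1 = 3
f(5) = f(4) + f(3) = 3 + 2 = 5
f(6) = f(5) + f(4) = 5 + 3 = 8
f(7) = f(6) + f(5) = 8 + 5 = 13
f(8) = f(7) + f(6) = 13 + 8 = 21
f(9) = f(8) + f(7) = 21 + 13 = 34
f(10) = f(9) + f(8) = 34 + 21 = 55
f(11) = f(10) + f(9) = 55 + 34 = 89
f(12) = f(11) + f(10) = 89 + 55 = 144
f(13) = f(12) + f(11) = 144 + 89 = 233
f(14) = f(13) + f(12) = 233 + 144 = 377
f(15) = f(14) + f(13) = 377 + 233 = 610
f(16) = f(15) + f(14) = 610 + 377 = 987
f(17) = f(16) + f(15) = 987 + 610 = 1597
f(18) = f(17) + f(16) = 1597 + 987 = 2584
f(19) = f(18) + f(17) = 2584 + 1597 = 4181
f(20) = f(19) + f(18) = 4181 + 2584 = 6765
f(21) = f(20) + f(19) = 6765 + 4181 = 10946
f(22) = f(21) + f(20) = 10946 + 6765 = 17711
f(23) = f(22) + f(21) = 17711 + 10946 = 28657
f(24) = f(23) + f(22) = 28657 + 17711 = 46368
f(25) = f(24) + f(23) = 46368 + 28657 = 75025
f(26) = f(25) + f(24) = 75025 + 46368 = 121393
f(27) = f(26) + f(25) = 121393 + 75025 = 196418
f(28) = f(27) + f(26) = 196418 + 121393 = 317811
f(29) = f(28) + f(27) = 317811 + 196418 = 514229
f(30) = f(29) + f(28) = 514229 + 317811 = 832040

832040


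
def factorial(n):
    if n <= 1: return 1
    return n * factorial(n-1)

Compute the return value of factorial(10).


factorial(10)
= 10 * factorial(9)
= 10 * 9 * factorial(8)
= 10 * 9 * 8 * factorial(7)
= 10 * 9 * 8 * 7 * factorial(6)
= 10 * 9 * 8 * 7 * 6 * factorial(5)
= 10 * 9 * 8 * 7 * 6 * 5 * factorial(4)
= 10 * 9 * 8 * 7 * 6 * 5 * 4 * factorial(3)
= 10 * 9 * 8 * 7 * 6 * 5 * 4 * 3 * factorial(2)
= 10 * 9 * 8 * 7 * 6 * 5 * 4 * 3 * 2 * factorial(1)
= 10 * 9 * 8 * 7 * 6 * 5 * 4 * 3 * 2 * 1
= 3628800

3628800


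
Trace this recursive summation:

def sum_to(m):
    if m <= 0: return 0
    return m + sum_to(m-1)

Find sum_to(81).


sum_to(81)
= 81 + 80 + 79 + 78 + 77 + 76 + 75 + 74 + 73 + 72 + 71 + 70 + 69 + 68 + 67 + 66 + 65 + 64 + 63 + 62 + 61 + 60 + 59 + 58 + 57 + 56 + 55 + 54 + 53 + 52 + 51 + 50 + 49 + 48 + 47 + 46 + 45 + 44 + 43 + 42 + 41 + 40 + 39 + 38 + 37 + 36 + 35 + 34 + 33 + 32 + 31 + 30 + 29 + 28 + 27 + 26 + 25 + 24 + 23 + 22 + 21 + 20 + 19 + 18 + 17 + 16 + 15 + 14 + 13 + 12 + 11 + 10 + 9 + 8 + 7 + 6 + 5 + 4 + 3 + 2 + 1 + sum_to(0)
= 81 + 80 + 79 + 78 + 77 + 76 + 75 + 74 + 73 + 72 + 71 + 70 + 69 + 68 + 67 + 66 + 65 + 64 + 63 + 62 + 61 + 60 + 59 + 58 + 57 + 56 + 55 + 54 + 53 + 52 + 51 + 50 + 49 + 48 + 47 + 46 + 45 + 44 + 43 + 42 + 41 + 40 + 39 + 38 + 37 + 36 + 35 + 34 + 33 + 32 + 31 + 30 + 29 + 28 + 27 + 26 + 25 + 24 + 23 + 22 + 21 + 20 + 19 + 18 + 17 + 16 + 15 + 14 + 13 + 12 + 11 + 10 + 9 + 8 + 7 + 6 + 5 + 4 + 3 + 2 + 1 + 0
= 3321

3321


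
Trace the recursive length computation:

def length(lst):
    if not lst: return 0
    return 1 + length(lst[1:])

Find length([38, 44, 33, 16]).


length([38, 44, 33, 16]) = 1 + length([44, 33, 16])
length([44, 33, 16]) = 1 + length([33, 16])
length([33, 16]) = 1 + length([16])
length([16]) = 1 + length([])
length([]) = 0  (base case)
Unwinding: 1 + 1 + 1 + 1 + 0 = 4

4


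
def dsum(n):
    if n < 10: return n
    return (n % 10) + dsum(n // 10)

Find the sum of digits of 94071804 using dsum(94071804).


dsum(94071804) = 4 + dsum(9407180)
dsum(9407180) = 0 + dsum(940718)
dsum(940718) = 8 + dsum(94071)
dsum(94071) = 1 + dsum(9407)
dsum(9407) = 7 + dsum(940)
dsum(940) = 0 + dsum(94)
dsum(94) = 4 + dsum(9)
dsum(9) = 9  (base case)
Total: 4 + 0 + 8 + 1 + 7 + 0 + 4 + 9 = 33

33


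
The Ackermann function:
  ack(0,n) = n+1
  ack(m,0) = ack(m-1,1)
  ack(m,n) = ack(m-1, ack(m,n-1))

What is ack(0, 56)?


ack(0, 56) = 57
Result: ack(0, 56) = 57

57


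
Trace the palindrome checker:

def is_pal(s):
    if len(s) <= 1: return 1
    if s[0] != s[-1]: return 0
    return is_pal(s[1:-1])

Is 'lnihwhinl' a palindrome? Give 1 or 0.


is_pal('lnihwhinl'): s[0]='l' == s[-1]='l' -> check is_pal('nihwhin')
is_pal('nihwhin'): s[0]='n' == s[-1]='n' -> check is_pal('ihwhi')
is_pal('ihwhi'): s[0]='i' == s[-1]='i' -> check is_pal('hwh')
is_pal('hwh'): s[0]='h' == s[-1]='h' -> check is_pal('w')
is_pal('w'): len <= 1 -> return 1  (base case)
Result: 1 (palindrome)

1


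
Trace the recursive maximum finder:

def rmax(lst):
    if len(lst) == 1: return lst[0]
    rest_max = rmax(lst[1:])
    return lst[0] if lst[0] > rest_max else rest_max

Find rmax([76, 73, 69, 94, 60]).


rmax([76, 73, 69, 94, 60]): compare 76 with rmax([73, 69, 94, 60])
rmax([73, 69, 94, 60]): compare 73 with rmax([69, 94, 60])
rmax([69, 94, 60]): compare 69 with rmax([94, 60])
rmax([94, 60]): compare 94 with rmax([60])
rmax([60]) = 60  (base case)
Compare 94 with 60 -> 94
Compare 69 with 94 -> 94
Compare 73 with 94 -> 94
Compare 76 with 94 -> 94

94


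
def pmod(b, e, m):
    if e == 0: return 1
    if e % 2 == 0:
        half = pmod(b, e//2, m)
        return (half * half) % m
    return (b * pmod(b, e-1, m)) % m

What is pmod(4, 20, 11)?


pmod(4, 20, 11): e is even, compute pmod(4, 10, 11)
  pmod(4, 10, 11): e is even, compute pmod(4, 5, 11)
    pmod(4, 5, 11): e is odd, compute pmod(4, 4, 11)
      pmod(4, 4, 11): e is even, compute pmod(4, 2, 11)
        pmod(4, 2, 11): e is even, compute pmod(4, 1, 11)
          pmod(4, 1, 11): e is odd, compute pmod(4, 0, 11)
          pmod(4, 0, 11) = 1
          (4 * 1) % 11 = 4
        half=4, (4*4) % 11 = 5
      half=5, (5*5) % 11 = 3
    (4 * 3) % 11 = 1
  half=1, (1*1) % 11 = 1
half=1, (1*1) % 11 = 1

1


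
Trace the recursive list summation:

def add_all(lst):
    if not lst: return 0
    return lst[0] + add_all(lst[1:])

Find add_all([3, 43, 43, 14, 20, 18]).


add_all([3, 43, 43, 14, 20, 18]) = 3 + add_all([43, 43, 14, 20, 18])
add_all([43, 43, 14, 20, 18]) = 43 + add_all([43, 14, 20, 18])
add_all([43, 14, 20, 18]) = 43 + add_all([14, 20, 18])
add_all([14, 20, 18]) = 14 + add_all([20, 18])
add_all([20, 18]) = 20 + add_all([18])
add_all([18]) = 18 + add_all([])
add_all([]) = 0  (base case)
Total: 3 + 43 + 43 + 14 + 20 + 18 + 0 = 141

141


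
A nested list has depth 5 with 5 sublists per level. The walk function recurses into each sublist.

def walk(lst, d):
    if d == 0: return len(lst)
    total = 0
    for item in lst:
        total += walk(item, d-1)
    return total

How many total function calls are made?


At depth 0 (root): 1 call
At depth 1: each of 1 parents calls walk on 5 children = 5 calls
At depth 2: each of 5 parents calls walk on 5 children = 25 calls
At depth 3: each of 25 parents calls walk on 5 children = 125 calls
At depth 4: each of 125 parents calls walk on 5 children = 625 calls
At depth 5: each of 625 parents calls walk on 5 children = 3125 calls
Total: 1 + 5 + 25 + 125 + 625 + 3125 = 3906

3906


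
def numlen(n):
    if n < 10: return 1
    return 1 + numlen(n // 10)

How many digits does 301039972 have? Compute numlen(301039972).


numlen(301039972) = 1 + numlen(30103997)
numlen(30103997) = 1 + numlen(3010399)
numlen(3010399) = 1 + numlen(301039)
numlen(301039) = 1 + numlen(30103)
numlen(30103) = 1 + numlen(3010)
numlen(3010) = 1 + numlen(301)
numlen(301) = 1 + numlen(30)
numlen(30) = 1 + numlen(3)
numlen(3) = 1  (base case: 3 < 10)
Unwinding: 1 + 1 + 1 + 1 + 1 + 1 + 1 + 1 + 1 = 9

9


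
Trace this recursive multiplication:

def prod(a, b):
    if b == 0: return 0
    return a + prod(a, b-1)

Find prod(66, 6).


prod(66, 6) = 66 + prod(66, 5)
prod(66, 5) = 66 + prod(66, 4)
prod(66, 4) = 66 + prod(66, 3)
prod(66, 3) = 66 + prod(66, 2)
prod(66, 2) = 66 + prod(66, 1)
prod(66, 1) = 66 + prod(66, 0)
prod(66, 0) = 0  (base case)
Total: 66 + 66 + 66 + 66 + 66 + 66 + 0 = 396

396


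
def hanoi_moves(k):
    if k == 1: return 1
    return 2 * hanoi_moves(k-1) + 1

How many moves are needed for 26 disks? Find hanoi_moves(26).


hanoi_moves(26) = 2 * hanoi_moves(25) + 1
hanoi_moves(25) = 2 * hanoi_moves(24) + 1
hanoi_moves(24) = 2 * hanoi_moves(23) + 1
hanoi_moves(23) = 2 * hanoi_moves(22) + 1
hanoi_moves(22) = 2 * hanoi_moves(21) + 1
hanoi_moves(21) = 2 * hanoi_moves(20) + 1
hanoi_moves(20) = 2 * hanoi_moves(19) + 1
hanoi_moves(19) = 2 * hanoi_moves(18) + 1
hanoi_moves(18) = 2 * hanoi_moves(17) + 1
hanoi_moves(17) = 2 * hanoi_moves(16) + 1
hanoi_moves(16) = 2 * hanoi_moves(15) + 1
hanoi_moves(15) = 2 * hanoi_moves(14) + 1
hanoi_moves(14) = 2 * hanoi_moves(13) + 1
hanoi_moves(13) = 2 * hanoi_moves(12) + 1
hanoi_moves(12) = 2 * hanoi_moves(11) + 1
hanoi_moves(11) = 2 * hanoi_moves(10) + 1
hanoi_moves(10) = 2 * hanoi_moves(9) + 1
hanoi_moves(9) = 2 * hanoi_moves(8) + 1
hanoi_moves(8) = 2 * hanoi_moves(7) + 1
hanoi_moves(7) = 2 * hanoi_moves(6) + 1
hanoi_moves(6) = 2 * hanoi_moves(5) + 1
hanoi_moves(5) = 2 * hanoi_moves(4) + 1
hanoi_moves(4) = 2 * hanoi_moves(3) + 1
hanoi_moves(3) = 2 * hanoi_moves(2) + 1
hanoi_moves(2) = 2 * hanoi_moves(1) + 1
hanoi_moves(1) = 1  (base case)
hanoi_moves(2) = 2 * 1 + 1 = 3
hanoi_moves(3) = 2 * 3 + 1 = 7
hanoi_moves(4) = 2 * 7 + 1 = 15
hanoi_moves(5) = 2 * 15 + 1 = 31
hanoi_moves(6) = 2 * 31 + 1 = 63
hanoi_moves(7) = 2 * 63 + 1 = 127
hanoi_moves(8) = 2 * 127 + 1 = 255
hanoi_moves(9) = 2 * 255 + 1 = 511
hanoi_moves(10) = 2 * 511 + 1 = 1023
hanoi_moves(11) = 2 * 1023 + 1 = 2047
hanoi_moves(12) = 2 * 2047 + 1 = 4095
hanoi_moves(13) = 2 * 4095 + 1 = 8191
hanoi_moves(14) = 2 * 8191 + 1 = 16383
hanoi_moves(15) = 2 * 16383 + 1 = 32767
hanoi_moves(16) = 2 * 32767 + 1 = 65535
hanoi_moves(17) = 2 * 65535 + 1 = 131071
hanoi_moves(18) = 2 * 131071 + 1 = 262143
hanoi_moves(19) = 2 * 262143 + 1 = 524287
hanoi_moves(20) = 2 * 524287 + 1 = 1048575
hanoi_moves(21) = 2 * 1048575 + 1 = 2097151
hanoi_moves(22) = 2 * 2097151 + 1 = 4194303
hanoi_moves(23) = 2 * 4194303 + 1 = 8388607
hanoi_moves(24) = 2 * 8388607 + 1 = 16777215
hanoi_moves(25) = 2 * 16777215 + 1 = 33554431
hanoi_moves(26) = 2 * 33554431 + 1 = 67108863

67108863


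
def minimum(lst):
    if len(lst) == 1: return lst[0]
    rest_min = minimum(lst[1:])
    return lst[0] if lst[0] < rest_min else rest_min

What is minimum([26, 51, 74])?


minimum([26, 51, 74]): compare 26 with minimum([51, 74])
minimum([51, 74]): compare 51 with minimum([74])
minimum([74]) = 74  (base case)
Compare 51 with 74 -> 51
Compare 26 with 51 -> 26

26


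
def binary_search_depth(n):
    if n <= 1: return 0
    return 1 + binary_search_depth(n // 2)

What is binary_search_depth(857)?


857 / 2 = 428
428 / 2 = 214
214 / 2 = 107
107 / 2 = 53
53 / 2 = 26
26 / 2 = 13
13 / 2 = 6
6 / 2 = 3
3 / 2 = 1
Reached 1 after 9 halvings

9


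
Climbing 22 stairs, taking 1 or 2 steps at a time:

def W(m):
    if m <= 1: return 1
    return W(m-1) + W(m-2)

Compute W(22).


Building up from base cases:
W(0) = 1
W(1) = 1
W(2) = W(1) + W(0) = 1 + 1 = 2
W(3) = W(2) + W(1) = 2 + 1 = 3
W(4) = W(3) + W(2) = 3 + 2 = 5
W(5) = W(4) + W(3) = 5 + 3 = 8
W(6) = W(5) + W(4) = 8 + 5 = 13
W(7) = W(6) + W(5) = 13 + 8 = 21
W(8) = W(7) + W(6) = 21 + 13 = 34
W(9) = W(8) + W(7) = 34 + 21 = 55
W(10) = W(9) + W(8) = 55 + 34 = 89
W(11) = W(10) + W(9) = 89 + 55 = 144
W(12) = W(11) + W(10) = 144 + 89 = 233
W(13) = W(12) + W(11) = 233 + 144 = 377
W(14) = W(13) + W(12) = 377 + 233 = 610
W(15) = W(14) + W(13) = 610 + 377 = 987
W(16) = W(15) + W(14) = 987 + 610 = 1597
W(17) = W(16) + W(15) = 1597 + 987 = 2584
W(18) = W(17) + W(16) = 2584 + 1597 = 4181
W(19) = W(18) + W(17) = 4181 + 2584 = 6765
W(20) = W(19) + W(18) = 6765 + 4181 = 10946
W(21) = W(20) + W(19) = 10946 + 6765 = 17711
W(22) = W(21) + W(20) = 17711 + 10946 = 28657

28657


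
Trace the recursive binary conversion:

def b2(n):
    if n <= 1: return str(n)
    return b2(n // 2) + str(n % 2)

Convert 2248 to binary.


b2(2248) = b2(1124) + '0'
b2(1124) = b2(562) + '0'
b2(562) = b2(281) + '0'
b2(281) = b2(140) + '1'
b2(140) = b2(70) + '0'
b2(70) = b2(35) + '0'
b2(35) = b2(17) + '1'
b2(17) = b2(8) + '1'
b2(8) = b2(4) + '0'
b2(4) = b2(2) + '0'
b2(2) = b2(1) + '0'
b2(1) = '1'  (base case)
Concatenating: '1' + '0' + '0' + '0' + '1' + '1' + '0' + '0' + '1' + '0' + '0' + '0' = '100011001000'

100011001000


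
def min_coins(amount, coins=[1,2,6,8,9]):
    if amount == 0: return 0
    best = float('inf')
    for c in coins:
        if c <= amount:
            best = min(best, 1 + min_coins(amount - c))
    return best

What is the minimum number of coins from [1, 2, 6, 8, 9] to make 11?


Building up with DP:
min_coins(0) = 0
min_coins(1) = min(1+min_coins(0)=1+0=1) = 1
min_coins(2) = min(1+min_coins(1)=1+1=2, 1+min_coins(0)=1+0=1) = 1
min_coins(3) = min(1+min_coins(2)=1+1=2, 1+min_coins(1)=1+1=2) = 2
min_coins(4) = min(1+min_coins(3)=1+2=3, 1+min_coins(2)=1+1=2) = 2
min_coins(5) = min(1+min_coins(4)=1+2=3, 1+min_coins(3)=1+2=3) = 3
min_coins(6) = min(1+min_coins(5)=1+3=4, 1+min_coins(4)=1+2=3, 1+min_coins(0)=1+0=1) = 1
min_coins(7) = min(1+min_coins(6)=1+1=2, 1+min_coins(5)=1+3=4, 1+min_coins(1)=1+1=2) = 2
min_coins(8) = min(1+min_coins(7)=1+2=3, 1+min_coins(6)=1+1=2, 1+min_coins(2)=1+1=2, 1+min_coins(0)=1+0=1) = 1
min_coins(9) = min(1+min_coins(8)=1+1=2, 1+min_coins(7)=1+2=3, 1+min_coins(3)=1+2=3, 1+min_coins(1)=1+1=2, 1+min_coins(0)=1+0=1) = 1
min_coins(10) = min(1+min_coins(9)=1+1=2, 1+min_coins(8)=1+1=2, 1+min_coins(4)=1+2=3, 1+min_coins(2)=1+1=2, 1+min_coins(1)=1+1=2) = 2
min_coins(11) = min(1+min_coins(10)=1+2=3, 1+min_coins(9)=1+1=2, 1+min_coins(5)=1+3=4, 1+min_coins(3)=1+2=3, 1+min_coins(2)=1+1=2) = 2

2


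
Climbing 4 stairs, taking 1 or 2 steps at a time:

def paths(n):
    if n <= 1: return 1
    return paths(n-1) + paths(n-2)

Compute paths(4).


Building up from base cases:
paths(0) = 1
paths(1) = 1
paths(2) = paths(1) + paths(0) = 1 + 1 = 2
paths(3) = paths(2) + paths(1) = 2 + 1 = 3
paths(4) = paths(3) + paths(2) = 3 + 2 = 5

5


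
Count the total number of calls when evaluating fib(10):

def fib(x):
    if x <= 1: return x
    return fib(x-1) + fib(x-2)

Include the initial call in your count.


Let C(n) = total calls for fib(n)
C(0) = 1, C(1) = 1
C(2) = 1 + C(1) + C(0) = 1 + 1 + 1 = 3
C(3) = 1 + C(2) + C(1) = 1 + 3 + 1 = 5
C(4) = 1 + C(3) + C(2) = 1 + 5 + 3 = 9
C(5) = 1 + C(4) + C(3) = 1 + 9 + 5 = 15
C(6) = 1 + C(5) + C(4) = 1 + 15 + 9 = 25
C(7) = 1 + C(6) + C(5) = 1 + 25 + 15 = 41
C(8) = 1 + C(7) + C(6) = 1 + 41 + 25 = 67
C(9) = 1 + C(8) + C(7) = 1 + 67 + 41 = 109
C(10) = 1 + C(9) + C(8) = 1 + 109 + 67 = 177

177


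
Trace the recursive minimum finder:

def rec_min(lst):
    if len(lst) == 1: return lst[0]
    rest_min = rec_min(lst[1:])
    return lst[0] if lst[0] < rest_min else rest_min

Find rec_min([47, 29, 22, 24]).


rec_min([47, 29, 22, 24]): compare 47 with rec_min([29, 22, 24])
rec_min([29, 22, 24]): compare 29 with rec_min([22, 24])
rec_min([22, 24]): compare 22 with rec_min([24])
rec_min([24]) = 24  (base case)
Compare 22 with 24 -> 22
Compare 29 with 22 -> 22
Compare 47 with 22 -> 22

22


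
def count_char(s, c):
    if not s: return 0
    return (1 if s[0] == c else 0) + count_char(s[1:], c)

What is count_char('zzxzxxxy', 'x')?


s[0]='z' != 'x' -> 0
s[0]='z' != 'x' -> 0
s[0]='x' == 'x' -> 1
s[0]='z' != 'x' -> 0
s[0]='x' == 'x' -> 1
s[0]='x' == 'x' -> 1
s[0]='x' == 'x' -> 1
s[0]='y' != 'x' -> 0
Sum: 0 + 0 + 1 + 0 + 1 + 1 + 1 + 0 = 4

4


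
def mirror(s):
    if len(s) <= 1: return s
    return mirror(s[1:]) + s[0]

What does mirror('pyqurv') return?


mirror('pyqurv') = mirror('yqurv') + 'p'
mirror('yqurv') = mirror('qurv') + 'y'
mirror('qurv') = mirror('urv') + 'q'
mirror('urv') = mirror('rv') + 'u'
mirror('rv') = mirror('v') + 'r'
mirror('v') = 'v'  (base case)
Concatenating: 'v' + 'r' + 'u' + 'q' + 'y' + 'p' = 'vruqyp'

vruqyp


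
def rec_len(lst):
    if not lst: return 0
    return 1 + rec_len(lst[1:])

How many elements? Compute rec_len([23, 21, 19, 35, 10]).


rec_len([23, 21, 19, 35, 10]) = 1 + rec_len([21, 19, 35, 10])
rec_len([21, 19, 35, 10]) = 1 + rec_len([19, 35, 10])
rec_len([19, 35, 10]) = 1 + rec_len([35, 10])
rec_len([35, 10]) = 1 + rec_len([10])
rec_len([10]) = 1 + rec_len([])
rec_len([]) = 0  (base case)
Unwinding: 1 + 1 + 1 + 1 + 1 + 0 = 5

5


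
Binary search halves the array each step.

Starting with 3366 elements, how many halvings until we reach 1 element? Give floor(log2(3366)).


3366 / 2 = 1683
1683 / 2 = 841
841 / 2 = 420
420 / 2 = 210
210 / 2 = 105
105 / 2 = 52
52 / 2 = 26
26 / 2 = 13
13 / 2 = 6
6 / 2 = 3
3 / 2 = 1
Reached 1 after 11 halvings

11


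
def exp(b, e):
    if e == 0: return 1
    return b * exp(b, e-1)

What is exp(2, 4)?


exp(2, 4)
= 2 * exp(2, 3)
= 2 * 2 * exp(2, 2)
= 2 * 2 * 2 * exp(2, 1)
= 2 * 2 * 2 * 2 * exp(2, 0)
= 2 * 2 * 2 * 2 * 1
= 16

16


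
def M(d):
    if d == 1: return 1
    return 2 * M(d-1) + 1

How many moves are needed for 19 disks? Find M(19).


M(19) = 2 * M(18) + 1
M(18) = 2 * M(17) + 1
M(17) = 2 * M(16) + 1
M(16) = 2 * M(15) + 1
M(15) = 2 * M(14) + 1
M(14) = 2 * M(13) + 1
M(13) = 2 * M(12) + 1
M(12) = 2 * M(11) + 1
M(11) = 2 * M(10) + 1
M(10) = 2 * M(9) + 1
M(9) = 2 * M(8) + 1
M(8) = 2 * M(7) + 1
M(7) = 2 * M(6) + 1
M(6) = 2 * M(5) + 1
M(5) = 2 * M(4) + 1
M(4) = 2 * M(3) + 1
M(3) = 2 * M(2) + 1
M(2) = 2 * M(1) + 1
M(1) = 1  (base case)
M(2) = 2 * 1 + 1 = 3
M(3) = 2 * 3 + 1 = 7
M(4) = 2 * 7 + 1 = 15
M(5) = 2 * 15 + 1 = 31
M(6) = 2 * 31 + 1 = 63
M(7) = 2 * 63 + 1 = 127
M(8) = 2 * 127 + 1 = 255
M(9) = 2 * 255 + 1 = 511
M(10) = 2 * 511 + 1 = 1023
M(11) = 2 * 1023 + 1 = 2047
M(12) = 2 * 2047 + 1 = 4095
M(13) = 2 * 4095 + 1 = 8191
M(14) = 2 * 8191 + 1 = 16383
M(15) = 2 * 16383 + 1 = 32767
M(16) = 2 * 32767 + 1 = 65535
M(17) = 2 * 65535 + 1 = 131071
M(18) = 2 * 131071 + 1 = 262143
M(19) = 2 * 262143 + 1 = 524287

524287


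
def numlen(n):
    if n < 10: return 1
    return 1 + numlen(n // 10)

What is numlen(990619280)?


numlen(990619280) = 1 + numlen(99061928)
numlen(99061928) = 1 + numlen(9906192)
numlen(9906192) = 1 + numlen(990619)
numlen(990619) = 1 + numlen(99061)
numlen(99061) = 1 + numlen(9906)
numlen(9906) = 1 + numlen(990)
numlen(990) = 1 + numlen(99)
numlen(99) = 1 + numlen(9)
numlen(9) = 1  (base case: 9 < 10)
Unwinding: 1 + 1 + 1 + 1 + 1 + 1 + 1 + 1 + 1 = 9

9


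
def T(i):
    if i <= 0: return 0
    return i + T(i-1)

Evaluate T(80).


T(80)
= 80 + 79 + 78 + 77 + 76 + 75 + 74 + 73 + 72 + 71 + 70 + 69 + 68 + 67 + 66 + 65 + 64 + 63 + 62 + 61 + 60 + 59 + 58 + 57 + 56 + 55 + 54 + 53 + 52 + 51 + 50 + 49 + 48 + 47 + 46 + 45 + 44 + 43 + 42 + 41 + 40 + 39 + 38 + 37 + 36 + 35 + 34 + 33 + 32 + 31 + 30 + 29 + 28 + 27 + 26 + 25 + 24 + 23 + 22 + 21 + 20 + 19 + 18 + 17 + 16 + 15 + 14 + 13 + 12 + 11 + 10 + 9 + 8 + 7 + 6 + 5 + 4 + 3 + 2 + 1 + T(0)
= 80 + 79 + 78 + 77 + 76 + 75 + 74 + 73 + 72 + 71 + 70 + 69 + 68 + 67 + 66 + 65 + 64 + 63 + 62 + 61 + 60 + 59 + 58 + 57 + 56 + 55 + 54 + 53 + 52 + 51 + 50 + 49 + 48 + 47 + 46 + 45 + 44 + 43 + 42 + 41 + 40 + 39 + 38 + 37 + 36 + 35 + 34 + 33 + 32 + 31 + 30 + 29 + 28 + 27 + 26 + 25 + 24 + 23 + 22 + 21 + 20 + 19 + 18 + 17 + 16 + 15 + 14 + 13 + 12 + 11 + 10 + 9 + 8 + 7 + 6 + 5 + 4 + 3 + 2 + 1 + 0
= 3240

3240


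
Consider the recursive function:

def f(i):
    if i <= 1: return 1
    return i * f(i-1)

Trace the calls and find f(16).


f(16)
= 16 * f(15)
= 16 * 15 * f(14)
= 16 * 15 * 14 * f(13)
= 16 * 15 * 14 * 13 * f(12)
= 16 * 15 * 14 * 13 * 12 * f(11)
= 16 * 15 * 14 * 13 * 12 * 11 * f(10)
= 16 * 15 * 14 * 13 * 12 * 11 * 10 * f(9)
= 16 * 15 * 14 * 13 * 12 * 11 * 10 * 9 * f(8)
= 16 * 15 * 14 * 13 * 12 * 11 * 10 * 9 * 8 * f(7)
= 16 * 15 * 14 * 13 * 12 * 11 * 10 * 9 * 8 * 7 * f(6)
= 16 * 15 * 14 * 13 * 12 * 11 * 10 * 9 * 8 * 7 * 6 * f(5)
= 16 * 15 * 14 * 13 * 12 * 11 * 10 * 9 * 8 * 7 * 6 * 5 * f(4)
= 16 * 15 * 14 * 13 * 12 * 11 * 10 * 9 * 8 * 7 * 6 * 5 * 4 * f(3)
= 16 * 15 * 14 * 13 * 12 * 11 * 10 * 9 * 8 * 7 * 6 * 5 * 4 * 3 * f(2)
= 16 * 15 * 14 * 13 * 12 * 11 * 10 * 9 * 8 * 7 * 6 * 5 * 4 * 3 * 2 * f(1)
= 16 * 15 * 14 * 13 * 12 * 11 * 10 * 9 * 8 * 7 * 6 * 5 * 4 * 3 * 2 * 1
= 20922789888000

20922789888000


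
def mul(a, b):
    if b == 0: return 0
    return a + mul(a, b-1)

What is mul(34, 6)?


mul(34, 6) = 34 + mul(34, 5)
mul(34, 5) = 34 + mul(34, 4)
mul(34, 4) = 34 + mul(34, 3)
mul(34, 3) = 34 + mul(34, 2)
mul(34, 2) = 34 + mul(34, 1)
mul(34, 1) = 34 + mul(34, 0)
mul(34, 0) = 0  (base case)
Total: 34 + 34 + 34 + 34 + 34 + 34 + 0 = 204

204


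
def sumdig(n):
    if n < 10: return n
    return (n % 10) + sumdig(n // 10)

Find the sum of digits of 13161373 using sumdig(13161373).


sumdig(13161373) = 3 + sumdig(1316137)
sumdig(1316137) = 7 + sumdig(131613)
sumdig(131613) = 3 + sumdig(13161)
sumdig(13161) = 1 + sumdig(1316)
sumdig(1316) = 6 + sumdig(131)
sumdig(131) = 1 + sumdig(13)
sumdig(13) = 3 + sumdig(1)
sumdig(1) = 1  (base case)
Total: 3 + 7 + 3 + 1 + 6 + 1 + 3 + 1 = 25

25


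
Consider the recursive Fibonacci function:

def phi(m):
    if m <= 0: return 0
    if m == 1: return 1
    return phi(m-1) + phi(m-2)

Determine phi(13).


Computing phi(13) bottom-up:
phi(0) = 0
phi(1) = 1
phi(2) = phi(1) + phi(0) = 1 + 0 = 1
phi(3) = phi(2) + phi(1) = 1 + 1 = 2
phi(4) = phi(3) + phi(2) = 2 + 1 = 3
phi(5) = phi(4) + phi(3) = 3 + 2 = 5
phi(6) = phi(5) + phi(4) = 5 + 3 = 8
phi(7) = phi(6) + phi(5) = 8 + 5 = 13
phi(8) = phi(7) + phi(6) = 13 + 8 = 21
phi(9) = phi(8) + phi(7) = 21 + 13 = 34
phi(10) = phi(9) + phi(8) = 34 + 21 = 55
phi(11) = phi(10) + phi(9) = 55 + 34 = 89
phi(12) = phi(11) + phi(10) = 89 + 55 = 144
phi(13) = phi(12) + phi(11) = 144 + 89 = 233

233


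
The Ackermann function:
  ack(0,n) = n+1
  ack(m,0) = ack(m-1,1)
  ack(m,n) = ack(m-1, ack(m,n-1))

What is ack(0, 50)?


ack(0, 50) = 51
Result: ack(0, 50) = 51

51


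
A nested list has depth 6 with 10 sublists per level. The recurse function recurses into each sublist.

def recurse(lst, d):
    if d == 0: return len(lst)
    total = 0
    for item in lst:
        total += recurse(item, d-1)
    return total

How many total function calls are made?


At depth 0 (root): 1 call
At depth 1: each of 1 parents calls recurse on 10 children = 10 calls
At depth 2: each of 10 parents calls recurse on 10 children = 100 calls
At depth 3: each of 100 parents calls recurse on 10 children = 1000 calls
At depth 4: each of 1000 parents calls recurse on 10 children = 10000 calls
At depth 5: each of 10000 parents calls recurse on 10 children = 100000 calls
At depth 6: each of 100000 parents calls recurse on 10 children = 1000000 calls
Total: 1 + 10 + 100 + 1000 + 10000 + 100000 + 1000000 = 1111111

1111111


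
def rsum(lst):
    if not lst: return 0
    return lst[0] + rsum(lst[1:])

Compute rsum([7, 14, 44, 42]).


rsum([7, 14, 44, 42]) = 7 + rsum([14, 44, 42])
rsum([14, 44, 42]) = 14 + rsum([44, 42])
rsum([44, 42]) = 44 + rsum([42])
rsum([42]) = 42 + rsum([])
rsum([]) = 0  (base case)
Total: 7 + 14 + 44 + 42 + 0 = 107

107


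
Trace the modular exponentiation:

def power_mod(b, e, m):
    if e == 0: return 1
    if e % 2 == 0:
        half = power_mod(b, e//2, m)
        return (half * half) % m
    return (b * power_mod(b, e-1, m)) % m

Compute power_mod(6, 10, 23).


power_mod(6, 10, 23): e is even, compute power_mod(6, 5, 23)
  power_mod(6, 5, 23): e is odd, compute power_mod(6, 4, 23)
    power_mod(6, 4, 23): e is even, compute power_mod(6, 2, 23)
      power_mod(6, 2, 23): e is even, compute power_mod(6, 1, 23)
        power_mod(6, 1, 23): e is odd, compute power_mod(6, 0, 23)
          power_mod(6, 0, 23) = 1
        (6 * 1) % 23 = 6
      half=6, (6*6) % 23 = 13
    half=13, (13*13) % 23 = 8
  (6 * 8) % 23 = 2
half=2, (2*2) % 23 = 4

4


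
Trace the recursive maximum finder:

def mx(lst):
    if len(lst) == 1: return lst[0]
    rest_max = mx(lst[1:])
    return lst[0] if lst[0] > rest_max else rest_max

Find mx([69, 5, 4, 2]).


mx([69, 5, 4, 2]): compare 69 with mx([5, 4, 2])
mx([5, 4, 2]): compare 5 with mx([4, 2])
mx([4, 2]): compare 4 with mx([2])
mx([2]) = 2  (base case)
Compare 4 with 2 -> 4
Compare 5 with 4 -> 5
Compare 69 with 5 -> 69

69


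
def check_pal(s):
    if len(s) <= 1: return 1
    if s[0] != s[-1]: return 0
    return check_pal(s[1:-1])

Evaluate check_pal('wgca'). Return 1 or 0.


check_pal('wgca'): s[0]='w' != s[-1]='a' -> return 0
Result: 0 (not a palindrome)

0


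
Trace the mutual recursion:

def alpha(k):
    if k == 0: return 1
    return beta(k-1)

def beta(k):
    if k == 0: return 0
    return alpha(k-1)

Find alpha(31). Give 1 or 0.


alpha(31) = beta(30)
beta(30) = alpha(29)
alpha(29) = beta(28)
beta(28) = alpha(27)
alpha(27) = beta(26)
beta(26) = alpha(25)
alpha(25) = beta(24)
beta(24) = alpha(23)
alpha(23) = beta(22)
beta(22) = alpha(21)
alpha(21) = beta(20)
beta(20) = alpha(19)
alpha(19) = beta(18)
beta(18) = alpha(17)
alpha(17) = beta(16)
beta(16) = alpha(15)
alpha(15) = beta(14)
beta(14) = alpha(13)
alpha(13) = beta(12)
beta(12) = alpha(11)
alpha(11) = beta(10)
beta(10) = alpha(9)
alpha(9) = beta(8)
beta(8) = alpha(7)
alpha(7) = beta(6)
beta(6) = alpha(5)
alpha(5) = beta(4)
beta(4) = alpha(3)
alpha(3) = beta(2)
beta(2) = alpha(1)
alpha(1) = beta(0)
beta(0) = 0  (base case)
Result: 0

0


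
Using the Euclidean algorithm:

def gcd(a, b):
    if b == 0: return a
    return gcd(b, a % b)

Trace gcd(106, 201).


gcd(106, 201) = gcd(201, 106)
gcd(201, 106) = gcd(106, 95)
gcd(106, 95) = gcd(95, 11)
gcd(95, 11) = gcd(11, 7)
gcd(11, 7) = gcd(7, 4)
gcd(7, 4) = gcd(4, 3)
gcd(4, 3) = gcd(3, 1)
gcd(3, 1) = gcd(1, 0)
gcd(1, 0) = 1  (base case)

1


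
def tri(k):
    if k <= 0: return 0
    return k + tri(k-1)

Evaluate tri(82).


tri(82)
= 82 + 81 + 80 + 79 + 78 + 77 + 76 + 75 + 74 + 73 + 72 + 71 + 70 + 69 + 68 + 67 + 66 + 65 + 64 + 63 + 62 + 61 + 60 + 59 + 58 + 57 + 56 + 55 + 54 + 53 + 52 + 51 + 50 + 49 + 48 + 47 + 46 + 45 + 44 + 43 + 42 + 41 + 40 + 39 + 38 + 37 + 36 + 35 + 34 + 33 + 32 + 31 + 30 + 29 + 28 + 27 + 26 + 25 + 24 + 23 + 22 + 21 + 20 + 19 + 18 + 17 + 16 + 15 + 14 + 13 + 12 + 11 + 10 + 9 + 8 + 7 + 6 + 5 + 4 + 3 + 2 + 1 + tri(0)
= 82 + 81 + 80 + 79 + 78 + 77 + 76 + 75 + 74 + 73 + 72 + 71 + 70 + 69 + 68 + 67 + 66 + 65 + 64 + 63 + 62 + 61 + 60 + 59 + 58 + 57 + 56 + 55 + 54 + 53 + 52 + 51 + 50 + 49 + 48 + 47 + 46 + 45 + 44 + 43 + 42 + 41 + 40 + 39 + 38 + 37 + 36 + 35 + 34 + 33 + 32 + 31 + 30 + 29 + 28 + 27 + 26 + 25 + 24 + 23 + 22 + 21 + 20 + 19 + 18 + 17 + 16 + 15 + 14 + 13 + 12 + 11 + 10 + 9 + 8 + 7 + 6 + 5 + 4 + 3 + 2 + 1 + 0
= 3403

3403


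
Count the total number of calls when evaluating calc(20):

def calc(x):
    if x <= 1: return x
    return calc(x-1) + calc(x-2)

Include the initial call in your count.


Let C(n) = total calls for calc(n)
C(0) = 1, C(1) = 1
C(2) = 1 + C(1) + C(0) = 1 + 1 + 1 = 3
C(3) = 1 + C(2) + C(1) = 1 + 3 + 1 = 5
C(4) = 1 + C(3) + C(2) = 1 + 5 + 3 = 9
C(5) = 1 + C(4) + C(3) = 1 + 9 + 5 = 15
C(6) = 1 + C(5) + C(4) = 1 + 15 + 9 = 25
C(7) = 1 + C(6) + C(5) = 1 + 25 + 15 = 41
C(8) = 1 + C(7) + C(6) = 1 + 41 + 25 = 67
C(9) = 1 + C(8) + C(7) = 1 + 67 + 41 = 109
C(10) = 1 + C(9) + C(8) = 1 + 109 + 67 = 177
C(11) = 1 + C(10) + C(9) = 1 + 177 + 109 = 287
C(12) = 1 + C(11) + C(10) = 1 + 287 + 177 = 465
C(13) = 1 + C(12) + C(11) = 1 + 465 + 287 = 753
C(14) = 1 + C(13) + C(12) = 1 + 753 + 465 = 1219
C(15) = 1 + C(14) + C(13) = 1 + 1219 + 753 = 1973
C(16) = 1 + C(15) + C(14) = 1 + 1973 + 1219 = 3193
C(17) = 1 + C(16) + C(15) = 1 + 3193 + 1973 = 5167
C(18) = 1 + C(17) + C(16) = 1 + 5167 + 3193 = 8361
C(19) = 1 + C(18) + C(17) = 1 + 8361 + 5167 = 13529
C(20) = 1 + C(19) + C(18) = 1 + 13529 + 8361 = 21891

21891


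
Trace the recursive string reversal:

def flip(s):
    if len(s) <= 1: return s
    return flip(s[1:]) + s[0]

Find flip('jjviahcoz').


flip('jjviahcoz') = flip('jviahcoz') + 'j'
flip('jviahcoz') = flip('viahcoz') + 'j'
flip('viahcoz') = flip('iahcoz') + 'v'
flip('iahcoz') = flip('ahcoz') + 'i'
flip('ahcoz') = flip('hcoz') + 'a'
flip('hcoz') = flip('coz') + 'h'
flip('coz') = flip('oz') + 'c'
flip('oz') = flip('z') + 'o'
flip('z') = 'z'  (base case)
Concatenating: 'z' + 'o' + 'c' + 'h' + 'a' + 'i' + 'v' + 'j' + 'j' = 'zochaivjj'

zochaivjj


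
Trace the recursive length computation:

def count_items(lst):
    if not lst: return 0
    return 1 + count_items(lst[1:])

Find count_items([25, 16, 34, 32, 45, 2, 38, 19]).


count_items([25, 16, 34, 32, 45, 2, 38, 19]) = 1 + count_items([16, 34, 32, 45, 2, 38, 19])
count_items([16, 34, 32, 45, 2, 38, 19]) = 1 + count_items([34, 32, 45, 2, 38, 19])
count_items([34, 32, 45, 2, 38, 19]) = 1 + count_items([32, 45, 2, 38, 19])
count_items([32, 45, 2, 38, 19]) = 1 + count_items([45, 2, 38, 19])
count_items([45, 2, 38, 19]) = 1 + count_items([2, 38, 19])
count_items([2, 38, 19]) = 1 + count_items([38, 19])
count_items([38, 19]) = 1 + count_items([19])
count_items([19]) = 1 + count_items([])
count_items([]) = 0  (base case)
Unwinding: 1 + 1 + 1 + 1 + 1 + 1 + 1 + 1 + 0 = 8

8


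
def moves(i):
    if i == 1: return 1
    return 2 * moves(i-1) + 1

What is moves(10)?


moves(10) = 2 * moves(9) + 1
moves(9) = 2 * moves(8) + 1
moves(8) = 2 * moves(7) + 1
moves(7) = 2 * moves(6) + 1
moves(6) = 2 * moves(5) + 1
moves(5) = 2 * moves(4) + 1
moves(4) = 2 * moves(3) + 1
moves(3) = 2 * moves(2) + 1
moves(2) = 2 * moves(1) + 1
moves(1) = 1  (base case)
moves(2) = 2 * 1 + 1 = 3
moves(3) = 2 * 3 + 1 = 7
moves(4) = 2 * 7 + 1 = 15
moves(5) = 2 * 15 + 1 = 31
moves(6) = 2 * 31 + 1 = 63
moves(7) = 2 * 63 + 1 = 127
moves(8) = 2 * 127 + 1 = 255
moves(9) = 2 * 255 + 1 = 511
moves(10) = 2 * 511 + 1 = 1023

1023
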